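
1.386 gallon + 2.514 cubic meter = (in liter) 2519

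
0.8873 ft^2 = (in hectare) 8.243e-06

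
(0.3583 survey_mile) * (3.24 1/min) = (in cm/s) 3114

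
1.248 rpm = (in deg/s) 7.488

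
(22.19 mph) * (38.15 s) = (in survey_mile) 0.2352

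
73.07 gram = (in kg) 0.07307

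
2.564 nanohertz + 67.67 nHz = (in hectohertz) 7.023e-10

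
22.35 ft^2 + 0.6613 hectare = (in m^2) 6615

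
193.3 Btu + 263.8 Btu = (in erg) 4.823e+12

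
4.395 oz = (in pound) 0.2747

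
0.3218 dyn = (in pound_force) 7.234e-07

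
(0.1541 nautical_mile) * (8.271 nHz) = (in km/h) 8.498e-06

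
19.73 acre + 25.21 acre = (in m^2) 1.819e+05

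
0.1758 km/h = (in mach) 0.0001434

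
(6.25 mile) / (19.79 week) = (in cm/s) 0.08404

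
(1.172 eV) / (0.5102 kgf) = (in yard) 4.104e-20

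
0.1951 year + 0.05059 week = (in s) 6.183e+06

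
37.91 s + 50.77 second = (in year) 2.812e-06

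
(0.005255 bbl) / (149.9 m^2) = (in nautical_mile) 3.009e-09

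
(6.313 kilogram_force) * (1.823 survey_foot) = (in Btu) 0.0326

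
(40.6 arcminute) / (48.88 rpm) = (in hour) 6.409e-07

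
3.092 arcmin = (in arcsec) 185.5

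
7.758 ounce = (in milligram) 2.199e+05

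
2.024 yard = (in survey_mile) 0.00115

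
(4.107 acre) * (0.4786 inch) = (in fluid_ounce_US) 6.832e+06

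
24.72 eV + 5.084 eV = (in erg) 4.775e-11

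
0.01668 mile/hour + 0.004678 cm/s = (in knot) 0.01459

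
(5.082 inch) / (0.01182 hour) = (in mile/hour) 0.006786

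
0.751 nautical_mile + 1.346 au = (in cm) 2.014e+13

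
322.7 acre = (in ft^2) 1.406e+07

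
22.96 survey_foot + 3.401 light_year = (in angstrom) 3.218e+26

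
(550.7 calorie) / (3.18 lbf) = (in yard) 178.1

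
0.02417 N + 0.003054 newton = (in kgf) 0.002776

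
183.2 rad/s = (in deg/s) 1.05e+04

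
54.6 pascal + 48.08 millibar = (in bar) 0.04863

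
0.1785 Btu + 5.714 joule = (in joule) 194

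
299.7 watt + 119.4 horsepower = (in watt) 8.934e+04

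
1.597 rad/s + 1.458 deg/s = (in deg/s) 92.96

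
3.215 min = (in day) 0.002233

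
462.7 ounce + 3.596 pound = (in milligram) 1.475e+07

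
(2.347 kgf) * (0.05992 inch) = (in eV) 2.186e+17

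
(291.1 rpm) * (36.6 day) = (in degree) 5.523e+09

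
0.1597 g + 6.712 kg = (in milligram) 6.712e+06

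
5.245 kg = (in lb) 11.56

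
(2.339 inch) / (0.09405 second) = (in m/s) 0.6317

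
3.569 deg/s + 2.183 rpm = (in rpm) 2.778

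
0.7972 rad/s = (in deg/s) 45.68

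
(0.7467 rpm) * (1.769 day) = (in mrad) 1.195e+07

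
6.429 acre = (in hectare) 2.602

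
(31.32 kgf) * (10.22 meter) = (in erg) 3.139e+10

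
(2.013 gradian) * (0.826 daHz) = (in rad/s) 0.2612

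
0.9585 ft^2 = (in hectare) 8.905e-06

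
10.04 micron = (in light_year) 1.061e-21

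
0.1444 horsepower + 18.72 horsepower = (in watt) 1.407e+04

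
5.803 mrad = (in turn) 0.0009236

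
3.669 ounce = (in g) 104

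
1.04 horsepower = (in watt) 775.5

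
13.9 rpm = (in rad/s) 1.456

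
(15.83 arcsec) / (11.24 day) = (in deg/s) 4.528e-09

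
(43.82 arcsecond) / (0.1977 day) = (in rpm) 1.188e-07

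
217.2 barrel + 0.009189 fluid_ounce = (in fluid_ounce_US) 1.168e+06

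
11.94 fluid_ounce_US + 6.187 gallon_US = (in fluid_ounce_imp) 836.7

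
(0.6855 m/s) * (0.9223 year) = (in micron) 1.994e+13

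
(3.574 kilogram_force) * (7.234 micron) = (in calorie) 6.06e-05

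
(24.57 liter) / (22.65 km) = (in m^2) 1.085e-06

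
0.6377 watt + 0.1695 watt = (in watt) 0.8072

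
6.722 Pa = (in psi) 0.0009749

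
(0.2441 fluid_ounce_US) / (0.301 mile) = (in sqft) 1.604e-07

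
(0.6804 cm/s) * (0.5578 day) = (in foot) 1076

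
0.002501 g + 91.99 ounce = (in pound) 5.749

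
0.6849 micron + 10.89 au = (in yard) 1.782e+12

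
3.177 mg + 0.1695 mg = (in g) 0.003346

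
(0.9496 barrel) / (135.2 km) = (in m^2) 1.117e-06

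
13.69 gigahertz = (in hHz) 1.369e+08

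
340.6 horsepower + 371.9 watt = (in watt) 2.544e+05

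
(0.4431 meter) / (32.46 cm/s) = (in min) 0.02275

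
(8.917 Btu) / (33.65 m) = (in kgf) 28.51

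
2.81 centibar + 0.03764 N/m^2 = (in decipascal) 2.81e+04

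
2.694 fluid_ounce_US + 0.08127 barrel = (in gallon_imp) 2.86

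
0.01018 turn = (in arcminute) 219.9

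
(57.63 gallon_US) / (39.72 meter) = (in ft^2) 0.05912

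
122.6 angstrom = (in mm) 1.226e-05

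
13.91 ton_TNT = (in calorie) 1.391e+10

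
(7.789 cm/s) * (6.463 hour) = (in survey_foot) 5946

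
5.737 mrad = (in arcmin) 19.72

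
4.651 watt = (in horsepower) 0.006237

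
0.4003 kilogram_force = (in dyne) 3.926e+05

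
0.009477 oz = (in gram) 0.2687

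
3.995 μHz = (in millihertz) 0.003995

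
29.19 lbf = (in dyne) 1.298e+07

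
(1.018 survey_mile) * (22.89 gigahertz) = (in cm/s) 3.75e+15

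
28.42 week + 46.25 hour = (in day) 200.9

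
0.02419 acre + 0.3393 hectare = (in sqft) 3.758e+04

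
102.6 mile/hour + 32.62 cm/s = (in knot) 89.79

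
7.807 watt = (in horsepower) 0.01047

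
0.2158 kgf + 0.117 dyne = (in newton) 2.116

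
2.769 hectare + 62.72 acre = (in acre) 69.56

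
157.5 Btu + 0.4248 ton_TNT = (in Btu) 1.685e+06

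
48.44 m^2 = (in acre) 0.01197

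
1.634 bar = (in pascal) 1.634e+05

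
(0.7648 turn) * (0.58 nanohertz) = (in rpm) 2.662e-08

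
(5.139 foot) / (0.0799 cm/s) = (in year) 6.216e-05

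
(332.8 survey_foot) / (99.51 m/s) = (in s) 1.019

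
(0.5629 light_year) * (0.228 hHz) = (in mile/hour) 2.716e+17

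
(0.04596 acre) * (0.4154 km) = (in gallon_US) 2.041e+07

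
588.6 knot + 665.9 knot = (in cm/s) 6.454e+04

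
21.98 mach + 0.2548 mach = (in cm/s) 7.571e+05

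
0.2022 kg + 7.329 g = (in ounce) 7.391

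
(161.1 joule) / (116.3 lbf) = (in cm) 31.14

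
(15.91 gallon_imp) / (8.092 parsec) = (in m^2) 2.897e-19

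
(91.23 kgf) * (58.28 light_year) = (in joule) 4.933e+20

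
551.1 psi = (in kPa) 3800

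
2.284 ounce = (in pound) 0.1427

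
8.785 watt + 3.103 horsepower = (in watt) 2323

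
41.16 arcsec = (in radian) 0.0001995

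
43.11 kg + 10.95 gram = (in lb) 95.07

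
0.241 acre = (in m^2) 975.3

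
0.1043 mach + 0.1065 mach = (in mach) 0.2108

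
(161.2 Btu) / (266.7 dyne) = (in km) 6.377e+04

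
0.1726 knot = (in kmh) 0.3197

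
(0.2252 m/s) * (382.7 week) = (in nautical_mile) 2.814e+04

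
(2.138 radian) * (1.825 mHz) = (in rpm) 0.03726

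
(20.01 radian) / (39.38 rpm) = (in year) 1.539e-07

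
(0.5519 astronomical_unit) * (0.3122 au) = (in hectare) 3.856e+17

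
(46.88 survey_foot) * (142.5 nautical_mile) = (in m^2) 3.771e+06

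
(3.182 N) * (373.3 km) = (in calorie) 2.839e+05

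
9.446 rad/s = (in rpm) 90.2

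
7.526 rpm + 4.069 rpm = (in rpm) 11.6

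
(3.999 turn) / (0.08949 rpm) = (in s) 2681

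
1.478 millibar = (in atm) 0.001459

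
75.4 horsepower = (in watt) 5.623e+04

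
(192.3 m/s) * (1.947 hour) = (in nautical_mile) 727.8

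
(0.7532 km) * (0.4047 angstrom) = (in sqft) 3.281e-07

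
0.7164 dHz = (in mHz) 71.64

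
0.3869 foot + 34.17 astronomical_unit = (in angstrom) 5.112e+22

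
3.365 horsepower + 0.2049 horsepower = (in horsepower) 3.57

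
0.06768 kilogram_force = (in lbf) 0.1492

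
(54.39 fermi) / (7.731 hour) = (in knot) 3.799e-18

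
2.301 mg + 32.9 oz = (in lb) 2.056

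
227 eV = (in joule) 3.637e-17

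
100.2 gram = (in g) 100.2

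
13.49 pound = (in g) 6119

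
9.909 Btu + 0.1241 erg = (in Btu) 9.909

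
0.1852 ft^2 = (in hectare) 1.721e-06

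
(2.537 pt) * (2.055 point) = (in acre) 1.603e-10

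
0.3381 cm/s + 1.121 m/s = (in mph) 2.515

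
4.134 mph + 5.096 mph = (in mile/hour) 9.23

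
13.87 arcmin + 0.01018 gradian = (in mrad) 4.195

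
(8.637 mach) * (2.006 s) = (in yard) 6452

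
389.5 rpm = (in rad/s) 40.79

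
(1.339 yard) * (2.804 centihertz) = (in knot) 0.06674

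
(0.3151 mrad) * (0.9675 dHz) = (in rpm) 0.0002911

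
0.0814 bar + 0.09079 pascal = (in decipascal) 8.14e+04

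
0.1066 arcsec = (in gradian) 3.29e-05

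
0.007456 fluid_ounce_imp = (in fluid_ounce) 0.007163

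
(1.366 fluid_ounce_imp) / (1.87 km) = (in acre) 5.129e-12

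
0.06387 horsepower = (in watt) 47.63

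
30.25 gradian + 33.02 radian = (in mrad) 3.35e+04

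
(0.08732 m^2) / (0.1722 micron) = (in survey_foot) 1.664e+06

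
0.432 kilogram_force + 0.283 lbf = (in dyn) 5.495e+05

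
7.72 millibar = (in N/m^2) 772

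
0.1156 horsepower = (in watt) 86.2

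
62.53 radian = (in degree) 3583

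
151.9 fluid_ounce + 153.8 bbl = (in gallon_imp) 5380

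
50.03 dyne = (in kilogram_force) 5.102e-05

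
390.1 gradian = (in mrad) 6128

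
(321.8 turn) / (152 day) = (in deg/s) 0.008821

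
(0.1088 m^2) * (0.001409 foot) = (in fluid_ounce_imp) 1.645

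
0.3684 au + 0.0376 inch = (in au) 0.3684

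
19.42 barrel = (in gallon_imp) 679.2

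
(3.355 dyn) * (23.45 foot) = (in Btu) 2.273e-07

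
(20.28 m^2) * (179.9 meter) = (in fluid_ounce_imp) 1.284e+08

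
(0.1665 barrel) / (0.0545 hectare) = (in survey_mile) 3.018e-08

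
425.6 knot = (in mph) 489.8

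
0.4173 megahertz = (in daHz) 4.173e+04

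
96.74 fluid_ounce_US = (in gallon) 0.7558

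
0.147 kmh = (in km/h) 0.147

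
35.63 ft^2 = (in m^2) 3.31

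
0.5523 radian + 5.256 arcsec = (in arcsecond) 1.139e+05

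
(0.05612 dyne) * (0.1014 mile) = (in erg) 915.8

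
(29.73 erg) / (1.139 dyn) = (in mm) 261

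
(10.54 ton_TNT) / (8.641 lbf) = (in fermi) 1.147e+24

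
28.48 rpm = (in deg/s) 170.9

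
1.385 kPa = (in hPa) 13.85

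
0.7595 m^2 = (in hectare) 7.595e-05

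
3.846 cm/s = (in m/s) 0.03846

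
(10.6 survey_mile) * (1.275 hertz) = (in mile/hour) 4.865e+04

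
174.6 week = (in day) 1222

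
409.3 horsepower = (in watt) 3.052e+05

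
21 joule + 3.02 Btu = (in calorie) 766.6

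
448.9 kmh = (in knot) 242.4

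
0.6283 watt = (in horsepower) 0.0008426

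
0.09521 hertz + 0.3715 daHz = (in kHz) 0.00381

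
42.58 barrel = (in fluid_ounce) 2.289e+05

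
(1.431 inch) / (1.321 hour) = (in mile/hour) 1.71e-05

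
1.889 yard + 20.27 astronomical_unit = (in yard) 3.316e+12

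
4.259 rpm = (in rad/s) 0.446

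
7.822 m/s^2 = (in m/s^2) 7.822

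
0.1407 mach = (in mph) 107.2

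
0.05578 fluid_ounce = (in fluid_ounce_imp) 0.05806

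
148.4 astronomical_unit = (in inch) 8.74e+14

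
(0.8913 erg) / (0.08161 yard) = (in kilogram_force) 1.218e-07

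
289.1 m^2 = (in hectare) 0.02891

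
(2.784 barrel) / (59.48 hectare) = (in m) 7.442e-07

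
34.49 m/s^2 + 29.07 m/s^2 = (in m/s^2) 63.56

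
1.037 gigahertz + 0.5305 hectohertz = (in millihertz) 1.037e+12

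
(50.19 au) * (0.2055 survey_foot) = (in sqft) 5.062e+12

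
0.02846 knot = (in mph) 0.03275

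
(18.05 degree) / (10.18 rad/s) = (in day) 3.582e-07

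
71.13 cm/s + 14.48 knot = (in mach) 0.02397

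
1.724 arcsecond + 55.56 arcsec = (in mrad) 0.2777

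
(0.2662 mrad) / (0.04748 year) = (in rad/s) 1.778e-10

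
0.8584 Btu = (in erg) 9.057e+09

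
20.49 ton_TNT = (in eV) 5.351e+29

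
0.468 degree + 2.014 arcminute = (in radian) 0.008754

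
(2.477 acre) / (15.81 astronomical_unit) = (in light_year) 4.48e-25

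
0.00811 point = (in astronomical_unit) 1.912e-17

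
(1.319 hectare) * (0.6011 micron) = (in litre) 7.929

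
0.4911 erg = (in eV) 3.065e+11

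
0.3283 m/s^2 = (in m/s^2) 0.3283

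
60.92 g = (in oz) 2.149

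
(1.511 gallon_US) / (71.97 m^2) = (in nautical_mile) 4.291e-08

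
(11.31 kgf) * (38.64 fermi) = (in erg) 4.286e-05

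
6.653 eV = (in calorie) 2.548e-19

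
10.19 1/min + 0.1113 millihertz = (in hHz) 0.001699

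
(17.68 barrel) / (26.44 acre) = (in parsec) 8.514e-22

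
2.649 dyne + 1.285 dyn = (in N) 3.934e-05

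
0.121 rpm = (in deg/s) 0.726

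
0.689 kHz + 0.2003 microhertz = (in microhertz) 6.89e+08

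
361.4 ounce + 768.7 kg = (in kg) 778.9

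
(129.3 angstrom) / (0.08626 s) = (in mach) 4.402e-10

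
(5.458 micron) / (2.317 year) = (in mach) 2.194e-16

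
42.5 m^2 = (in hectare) 0.00425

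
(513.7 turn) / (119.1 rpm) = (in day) 0.002995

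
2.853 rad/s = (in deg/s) 163.5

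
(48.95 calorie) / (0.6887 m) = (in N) 297.4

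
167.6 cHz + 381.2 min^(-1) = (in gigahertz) 8.029e-09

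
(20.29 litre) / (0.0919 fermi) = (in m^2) 2.208e+14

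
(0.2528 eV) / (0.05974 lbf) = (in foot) 5.001e-19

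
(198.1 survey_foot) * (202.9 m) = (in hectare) 1.225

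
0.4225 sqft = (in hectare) 3.925e-06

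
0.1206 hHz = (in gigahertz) 1.206e-08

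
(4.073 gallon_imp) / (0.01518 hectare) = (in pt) 0.3458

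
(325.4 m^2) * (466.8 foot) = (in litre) 4.63e+07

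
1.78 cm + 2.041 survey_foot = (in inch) 25.19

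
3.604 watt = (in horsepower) 0.004833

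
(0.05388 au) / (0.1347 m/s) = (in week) 9.894e+04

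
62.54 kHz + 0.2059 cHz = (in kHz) 62.54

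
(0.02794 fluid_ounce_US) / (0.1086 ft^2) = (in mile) 5.089e-08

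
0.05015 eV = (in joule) 8.035e-21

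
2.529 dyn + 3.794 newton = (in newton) 3.794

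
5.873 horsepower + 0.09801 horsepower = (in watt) 4453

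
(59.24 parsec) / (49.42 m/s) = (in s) 3.699e+16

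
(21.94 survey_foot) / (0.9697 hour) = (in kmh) 0.006896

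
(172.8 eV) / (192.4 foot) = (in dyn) 4.721e-14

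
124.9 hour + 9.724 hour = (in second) 4.846e+05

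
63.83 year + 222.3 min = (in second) 2.013e+09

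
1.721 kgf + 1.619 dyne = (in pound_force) 3.794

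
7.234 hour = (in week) 0.04306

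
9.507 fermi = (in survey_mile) 5.907e-18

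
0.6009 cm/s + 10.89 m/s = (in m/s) 10.9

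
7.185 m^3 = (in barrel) 45.19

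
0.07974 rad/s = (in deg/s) 4.569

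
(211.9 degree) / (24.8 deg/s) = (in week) 1.413e-05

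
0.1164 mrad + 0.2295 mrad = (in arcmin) 1.189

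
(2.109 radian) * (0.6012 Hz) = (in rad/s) 1.268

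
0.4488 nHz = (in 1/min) 2.693e-08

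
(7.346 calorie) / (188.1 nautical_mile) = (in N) 8.823e-05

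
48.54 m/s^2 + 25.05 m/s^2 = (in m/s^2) 73.59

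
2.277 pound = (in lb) 2.277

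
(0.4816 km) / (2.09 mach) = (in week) 1.119e-06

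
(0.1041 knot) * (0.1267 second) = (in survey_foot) 0.02226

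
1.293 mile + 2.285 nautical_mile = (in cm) 6.313e+05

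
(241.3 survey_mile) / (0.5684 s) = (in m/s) 6.832e+05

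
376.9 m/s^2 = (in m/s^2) 376.9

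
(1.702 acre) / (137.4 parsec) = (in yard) 1.777e-15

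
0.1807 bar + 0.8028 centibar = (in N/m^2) 1.887e+04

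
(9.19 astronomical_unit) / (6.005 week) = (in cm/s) 3.785e+07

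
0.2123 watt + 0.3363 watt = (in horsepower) 0.0007357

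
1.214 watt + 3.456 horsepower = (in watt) 2578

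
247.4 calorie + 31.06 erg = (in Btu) 0.9811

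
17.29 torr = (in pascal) 2305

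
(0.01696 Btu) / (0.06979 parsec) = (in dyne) 8.309e-10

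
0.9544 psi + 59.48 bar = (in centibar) 5955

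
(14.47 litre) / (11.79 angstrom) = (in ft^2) 1.321e+08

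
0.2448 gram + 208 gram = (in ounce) 7.346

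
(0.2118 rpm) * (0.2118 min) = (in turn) 0.04486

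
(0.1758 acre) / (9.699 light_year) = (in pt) 2.198e-11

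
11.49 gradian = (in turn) 0.02873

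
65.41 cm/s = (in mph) 1.463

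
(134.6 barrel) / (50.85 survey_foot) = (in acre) 0.0003412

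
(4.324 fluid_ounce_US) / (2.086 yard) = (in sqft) 0.0007216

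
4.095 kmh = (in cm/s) 113.8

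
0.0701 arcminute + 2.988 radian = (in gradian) 190.2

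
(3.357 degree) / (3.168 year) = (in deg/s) 3.36e-08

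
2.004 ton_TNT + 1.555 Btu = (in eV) 5.233e+28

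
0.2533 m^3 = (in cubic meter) 0.2533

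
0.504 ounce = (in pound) 0.0315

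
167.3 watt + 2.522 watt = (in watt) 169.8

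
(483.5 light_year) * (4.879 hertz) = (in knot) 4.338e+19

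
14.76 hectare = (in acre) 36.47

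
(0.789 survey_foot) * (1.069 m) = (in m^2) 0.2571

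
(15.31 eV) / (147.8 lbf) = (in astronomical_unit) 2.494e-32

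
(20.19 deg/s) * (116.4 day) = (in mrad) 3.544e+09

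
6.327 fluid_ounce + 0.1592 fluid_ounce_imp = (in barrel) 0.001205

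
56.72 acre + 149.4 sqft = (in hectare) 22.96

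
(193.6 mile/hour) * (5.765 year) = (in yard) 1.721e+10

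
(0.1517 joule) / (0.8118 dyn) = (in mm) 1.869e+07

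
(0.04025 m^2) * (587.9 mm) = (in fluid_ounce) 800.1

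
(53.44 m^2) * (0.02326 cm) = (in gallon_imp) 2.734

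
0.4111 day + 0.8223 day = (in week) 0.1762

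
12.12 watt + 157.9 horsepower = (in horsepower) 157.9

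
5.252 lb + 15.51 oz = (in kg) 2.822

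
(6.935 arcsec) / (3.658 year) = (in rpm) 2.783e-12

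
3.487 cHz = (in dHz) 0.3487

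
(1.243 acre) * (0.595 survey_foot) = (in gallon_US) 2.41e+05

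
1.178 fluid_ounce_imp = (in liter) 0.03347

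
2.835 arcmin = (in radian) 0.0008247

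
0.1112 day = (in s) 9608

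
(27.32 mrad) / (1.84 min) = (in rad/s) 0.0002475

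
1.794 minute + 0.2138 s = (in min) 1.798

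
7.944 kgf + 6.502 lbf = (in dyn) 1.068e+07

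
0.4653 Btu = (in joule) 490.9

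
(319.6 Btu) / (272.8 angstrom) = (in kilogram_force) 1.26e+12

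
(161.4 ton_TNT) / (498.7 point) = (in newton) 3.838e+12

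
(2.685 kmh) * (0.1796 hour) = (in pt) 1.367e+06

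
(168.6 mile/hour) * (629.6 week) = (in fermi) 2.87e+25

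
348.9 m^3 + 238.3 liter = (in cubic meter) 349.1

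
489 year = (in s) 1.542e+10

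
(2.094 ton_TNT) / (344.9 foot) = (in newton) 8.334e+07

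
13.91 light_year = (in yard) 1.439e+17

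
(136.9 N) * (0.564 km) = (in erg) 7.721e+11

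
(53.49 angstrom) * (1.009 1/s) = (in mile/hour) 1.207e-08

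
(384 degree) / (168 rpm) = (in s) 0.381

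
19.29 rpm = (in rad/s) 2.02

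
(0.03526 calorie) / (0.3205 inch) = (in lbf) 4.074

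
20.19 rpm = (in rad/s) 2.114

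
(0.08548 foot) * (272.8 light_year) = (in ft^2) 7.238e+17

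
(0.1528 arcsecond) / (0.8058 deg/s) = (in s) 5.267e-05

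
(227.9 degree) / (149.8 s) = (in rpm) 0.2536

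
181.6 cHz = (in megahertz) 1.816e-06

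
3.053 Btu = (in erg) 3.221e+10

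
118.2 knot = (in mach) 0.1786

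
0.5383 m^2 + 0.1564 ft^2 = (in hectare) 5.528e-05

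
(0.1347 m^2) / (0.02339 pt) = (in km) 16.32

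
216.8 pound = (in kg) 98.34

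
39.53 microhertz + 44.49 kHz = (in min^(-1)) 2.669e+06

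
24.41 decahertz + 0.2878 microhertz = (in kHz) 0.2441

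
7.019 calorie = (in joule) 29.37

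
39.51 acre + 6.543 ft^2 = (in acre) 39.51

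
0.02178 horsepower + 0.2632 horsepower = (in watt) 212.5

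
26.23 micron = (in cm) 0.002623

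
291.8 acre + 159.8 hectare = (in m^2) 2.779e+06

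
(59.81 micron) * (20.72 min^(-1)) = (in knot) 4.015e-05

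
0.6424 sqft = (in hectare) 5.968e-06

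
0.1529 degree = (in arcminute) 9.174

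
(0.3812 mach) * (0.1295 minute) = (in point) 2.859e+06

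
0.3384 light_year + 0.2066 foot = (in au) 2.14e+04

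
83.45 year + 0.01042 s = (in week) 4351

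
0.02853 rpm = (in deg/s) 0.1712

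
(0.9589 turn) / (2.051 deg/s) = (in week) 0.0002783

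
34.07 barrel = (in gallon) 1431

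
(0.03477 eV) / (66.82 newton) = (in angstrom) 8.337e-13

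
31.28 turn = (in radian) 196.5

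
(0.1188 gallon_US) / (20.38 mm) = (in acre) 5.453e-06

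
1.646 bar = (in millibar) 1646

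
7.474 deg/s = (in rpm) 1.246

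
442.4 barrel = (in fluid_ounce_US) 2.378e+06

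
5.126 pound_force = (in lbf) 5.126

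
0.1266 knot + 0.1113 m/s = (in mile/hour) 0.3947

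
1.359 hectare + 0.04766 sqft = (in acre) 3.358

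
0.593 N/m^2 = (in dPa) 5.93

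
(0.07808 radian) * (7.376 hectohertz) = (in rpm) 550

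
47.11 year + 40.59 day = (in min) 2.482e+07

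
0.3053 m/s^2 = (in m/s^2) 0.3053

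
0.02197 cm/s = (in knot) 0.0004271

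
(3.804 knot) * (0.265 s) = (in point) 1470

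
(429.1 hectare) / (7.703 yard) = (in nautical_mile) 328.9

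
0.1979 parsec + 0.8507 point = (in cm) 6.107e+17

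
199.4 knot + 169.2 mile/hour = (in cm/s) 1.782e+04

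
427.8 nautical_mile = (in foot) 2.599e+06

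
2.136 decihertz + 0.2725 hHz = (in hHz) 0.2746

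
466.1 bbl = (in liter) 7.41e+04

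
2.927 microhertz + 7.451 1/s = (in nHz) 7.451e+09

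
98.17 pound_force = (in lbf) 98.17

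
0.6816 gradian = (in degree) 0.6134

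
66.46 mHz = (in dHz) 0.6646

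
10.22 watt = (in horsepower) 0.01371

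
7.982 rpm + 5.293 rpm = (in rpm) 13.28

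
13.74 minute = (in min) 13.74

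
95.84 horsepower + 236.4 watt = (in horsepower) 96.16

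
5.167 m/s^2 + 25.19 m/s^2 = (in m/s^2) 30.36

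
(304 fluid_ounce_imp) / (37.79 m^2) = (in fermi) 2.286e+11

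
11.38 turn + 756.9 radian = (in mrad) 8.284e+05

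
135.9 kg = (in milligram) 1.359e+08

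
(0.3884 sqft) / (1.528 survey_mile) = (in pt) 0.04159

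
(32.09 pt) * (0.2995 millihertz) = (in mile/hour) 7.584e-06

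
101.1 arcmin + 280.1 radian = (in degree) 1.605e+04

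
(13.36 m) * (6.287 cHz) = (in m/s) 0.8399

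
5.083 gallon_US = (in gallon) 5.083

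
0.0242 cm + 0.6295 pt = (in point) 1.315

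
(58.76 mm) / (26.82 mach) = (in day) 7.447e-11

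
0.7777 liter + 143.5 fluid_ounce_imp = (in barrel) 0.03054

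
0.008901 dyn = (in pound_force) 2.001e-08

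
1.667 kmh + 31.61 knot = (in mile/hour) 37.41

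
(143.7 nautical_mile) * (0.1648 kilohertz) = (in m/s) 4.386e+07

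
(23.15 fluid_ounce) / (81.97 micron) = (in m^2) 8.352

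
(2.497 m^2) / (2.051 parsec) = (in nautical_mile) 2.13e-20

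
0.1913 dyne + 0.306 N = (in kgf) 0.0312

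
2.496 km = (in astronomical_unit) 1.668e-08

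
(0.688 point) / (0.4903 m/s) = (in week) 8.185e-10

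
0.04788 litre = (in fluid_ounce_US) 1.619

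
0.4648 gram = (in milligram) 464.8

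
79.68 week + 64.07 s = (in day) 557.8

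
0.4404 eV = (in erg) 7.056e-13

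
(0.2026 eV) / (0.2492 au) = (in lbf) 1.957e-31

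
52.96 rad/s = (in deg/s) 3034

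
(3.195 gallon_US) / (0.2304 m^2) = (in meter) 0.05249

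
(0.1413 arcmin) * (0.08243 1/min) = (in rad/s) 5.647e-08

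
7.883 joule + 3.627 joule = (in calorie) 2.751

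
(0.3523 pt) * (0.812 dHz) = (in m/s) 1.009e-05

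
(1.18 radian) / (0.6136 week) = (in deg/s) 0.0001822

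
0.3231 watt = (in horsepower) 0.0004333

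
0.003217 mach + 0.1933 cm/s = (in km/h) 3.95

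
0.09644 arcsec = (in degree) 2.679e-05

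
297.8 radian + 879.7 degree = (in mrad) 3.132e+05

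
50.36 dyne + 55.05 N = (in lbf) 12.38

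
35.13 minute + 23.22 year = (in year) 23.22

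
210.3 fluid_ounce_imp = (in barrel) 0.03758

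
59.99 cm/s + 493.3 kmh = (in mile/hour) 307.9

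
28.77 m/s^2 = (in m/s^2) 28.77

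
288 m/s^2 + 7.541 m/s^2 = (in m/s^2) 295.5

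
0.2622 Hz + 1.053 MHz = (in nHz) 1.053e+15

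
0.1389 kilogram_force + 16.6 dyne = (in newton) 1.362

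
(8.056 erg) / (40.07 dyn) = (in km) 2.01e-06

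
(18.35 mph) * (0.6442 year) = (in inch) 6.561e+09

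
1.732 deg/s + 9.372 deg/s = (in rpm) 1.851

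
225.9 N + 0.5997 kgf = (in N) 231.8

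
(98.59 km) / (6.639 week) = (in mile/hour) 0.05493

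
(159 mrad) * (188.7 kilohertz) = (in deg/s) 1.719e+06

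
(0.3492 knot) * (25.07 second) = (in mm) 4504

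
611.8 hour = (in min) 3.671e+04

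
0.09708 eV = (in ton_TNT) 3.717e-30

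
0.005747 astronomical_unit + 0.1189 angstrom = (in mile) 5.342e+05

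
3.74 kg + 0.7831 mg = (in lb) 8.245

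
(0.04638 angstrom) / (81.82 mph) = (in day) 1.468e-18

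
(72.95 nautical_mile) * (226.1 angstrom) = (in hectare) 3.055e-07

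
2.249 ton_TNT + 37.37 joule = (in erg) 9.41e+16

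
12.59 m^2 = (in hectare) 0.001259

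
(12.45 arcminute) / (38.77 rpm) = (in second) 0.000892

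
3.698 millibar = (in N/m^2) 369.8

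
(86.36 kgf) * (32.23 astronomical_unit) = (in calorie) 9.759e+14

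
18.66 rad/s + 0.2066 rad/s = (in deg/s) 1081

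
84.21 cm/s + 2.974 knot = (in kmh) 8.539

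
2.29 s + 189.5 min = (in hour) 3.159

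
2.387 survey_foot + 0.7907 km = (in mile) 0.4918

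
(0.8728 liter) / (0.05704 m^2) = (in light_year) 1.617e-18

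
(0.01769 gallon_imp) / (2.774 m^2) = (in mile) 1.801e-08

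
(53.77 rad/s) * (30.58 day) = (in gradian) 9.044e+09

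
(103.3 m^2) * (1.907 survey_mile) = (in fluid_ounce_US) 1.072e+10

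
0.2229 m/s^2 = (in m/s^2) 0.2229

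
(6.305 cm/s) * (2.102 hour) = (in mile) 0.2965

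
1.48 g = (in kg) 0.00148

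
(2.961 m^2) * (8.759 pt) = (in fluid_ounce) 309.4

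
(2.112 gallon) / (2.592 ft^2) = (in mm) 33.2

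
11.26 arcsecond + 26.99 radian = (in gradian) 1718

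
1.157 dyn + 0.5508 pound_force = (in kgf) 0.2498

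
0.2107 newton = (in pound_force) 0.04737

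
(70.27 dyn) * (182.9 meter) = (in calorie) 0.03072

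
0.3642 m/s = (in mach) 0.00107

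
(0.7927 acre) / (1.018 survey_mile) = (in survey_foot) 6.424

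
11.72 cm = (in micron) 1.172e+05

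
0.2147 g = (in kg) 0.0002147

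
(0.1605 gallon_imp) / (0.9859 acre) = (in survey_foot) 6e-07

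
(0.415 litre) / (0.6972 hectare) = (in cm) 5.952e-06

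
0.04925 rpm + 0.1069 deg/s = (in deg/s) 0.4024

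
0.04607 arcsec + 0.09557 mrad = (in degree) 0.005489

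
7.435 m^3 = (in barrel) 46.76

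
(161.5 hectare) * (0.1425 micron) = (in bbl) 1.448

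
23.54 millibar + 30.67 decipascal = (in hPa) 23.57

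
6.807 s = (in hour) 0.001891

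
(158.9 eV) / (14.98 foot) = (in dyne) 5.576e-13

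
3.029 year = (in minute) 1.592e+06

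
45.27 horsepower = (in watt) 3.376e+04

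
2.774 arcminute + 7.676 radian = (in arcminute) 2.639e+04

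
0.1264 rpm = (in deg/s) 0.7584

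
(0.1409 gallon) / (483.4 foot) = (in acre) 8.945e-10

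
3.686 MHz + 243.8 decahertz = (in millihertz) 3.688e+09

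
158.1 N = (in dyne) 1.581e+07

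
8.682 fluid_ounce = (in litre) 0.2568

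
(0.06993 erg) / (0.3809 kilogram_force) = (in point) 5.307e-06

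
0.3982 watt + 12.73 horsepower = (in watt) 9493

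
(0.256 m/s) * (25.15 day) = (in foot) 1.825e+06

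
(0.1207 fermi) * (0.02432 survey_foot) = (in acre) 2.211e-22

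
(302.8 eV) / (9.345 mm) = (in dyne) 5.191e-10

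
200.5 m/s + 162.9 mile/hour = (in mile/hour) 611.4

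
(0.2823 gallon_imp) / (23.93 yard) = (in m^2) 5.865e-05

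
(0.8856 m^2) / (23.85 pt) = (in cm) 1.053e+04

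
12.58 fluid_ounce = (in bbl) 0.00234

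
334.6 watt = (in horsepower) 0.4487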